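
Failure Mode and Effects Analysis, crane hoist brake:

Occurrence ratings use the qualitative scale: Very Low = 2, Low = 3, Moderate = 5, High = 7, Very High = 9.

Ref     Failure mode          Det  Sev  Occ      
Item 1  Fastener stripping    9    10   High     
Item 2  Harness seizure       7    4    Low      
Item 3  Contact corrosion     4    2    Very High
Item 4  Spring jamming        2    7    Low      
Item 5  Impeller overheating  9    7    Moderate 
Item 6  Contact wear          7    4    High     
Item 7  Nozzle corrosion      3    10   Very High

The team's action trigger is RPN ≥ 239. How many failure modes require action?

3

RPN = Severity × Occurrence × Detection:
  Item 1: 10 × 7 × 9 = 630
  Item 2: 4 × 3 × 7 = 84
  Item 3: 2 × 9 × 4 = 72
  Item 4: 7 × 3 × 2 = 42
  Item 5: 7 × 5 × 9 = 315
  Item 6: 4 × 7 × 7 = 196
  Item 7: 10 × 9 × 3 = 270
Modes with RPN ≥ 239: Item 1 (630), Item 5 (315), Item 7 (270) → 3.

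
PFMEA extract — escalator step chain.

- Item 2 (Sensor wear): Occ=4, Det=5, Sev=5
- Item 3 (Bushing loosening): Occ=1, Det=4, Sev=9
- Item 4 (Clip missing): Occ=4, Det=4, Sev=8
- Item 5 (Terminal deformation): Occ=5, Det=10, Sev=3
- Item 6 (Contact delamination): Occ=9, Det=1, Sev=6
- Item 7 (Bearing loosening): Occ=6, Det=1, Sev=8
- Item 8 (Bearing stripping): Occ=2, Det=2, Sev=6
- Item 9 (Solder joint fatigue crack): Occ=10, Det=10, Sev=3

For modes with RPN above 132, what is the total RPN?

RPN = Severity × Occurrence × Detection:
  Item 2: 5 × 4 × 5 = 100
  Item 3: 9 × 1 × 4 = 36
  Item 4: 8 × 4 × 4 = 128
  Item 5: 3 × 5 × 10 = 150
  Item 6: 6 × 9 × 1 = 54
  Item 7: 8 × 6 × 1 = 48
  Item 8: 6 × 2 × 2 = 24
  Item 9: 3 × 10 × 10 = 300
RPN > 132: Item 5 (150), Item 9 (300).
Sum: 150 + 300 = 450.

450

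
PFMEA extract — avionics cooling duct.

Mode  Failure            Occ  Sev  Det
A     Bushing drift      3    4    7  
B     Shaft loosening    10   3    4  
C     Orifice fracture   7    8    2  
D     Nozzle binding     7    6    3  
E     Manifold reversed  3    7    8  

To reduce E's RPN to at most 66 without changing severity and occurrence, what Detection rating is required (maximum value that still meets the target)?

3

E: S=7, O=3, D=8 → current RPN = 168.
Fixed product = 21. Need 21 × D ≤ 66, so D ≤ 66/21 = 3.14.
Maximum integer Detection rating = 3 (gives RPN 63; D=4 would give 84 > 66).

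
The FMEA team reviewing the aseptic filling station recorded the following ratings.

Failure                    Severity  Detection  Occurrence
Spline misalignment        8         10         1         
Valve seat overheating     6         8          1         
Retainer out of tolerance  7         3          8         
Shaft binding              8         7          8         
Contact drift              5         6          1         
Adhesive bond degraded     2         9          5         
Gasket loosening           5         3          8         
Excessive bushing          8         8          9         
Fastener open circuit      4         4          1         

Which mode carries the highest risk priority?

RPN = Severity × Occurrence × Detection:
  Spline misalignment: 8 × 1 × 10 = 80
  Valve seat overheating: 6 × 1 × 8 = 48
  Retainer out of tolerance: 7 × 8 × 3 = 168
  Shaft binding: 8 × 8 × 7 = 448
  Contact drift: 5 × 1 × 6 = 30
  Adhesive bond degraded: 2 × 5 × 9 = 90
  Gasket loosening: 5 × 8 × 3 = 120
  Excessive bushing: 8 × 9 × 8 = 576
  Fastener open circuit: 4 × 1 × 4 = 16
Highest RPN is 576 → Excessive bushing.

Excessive bushing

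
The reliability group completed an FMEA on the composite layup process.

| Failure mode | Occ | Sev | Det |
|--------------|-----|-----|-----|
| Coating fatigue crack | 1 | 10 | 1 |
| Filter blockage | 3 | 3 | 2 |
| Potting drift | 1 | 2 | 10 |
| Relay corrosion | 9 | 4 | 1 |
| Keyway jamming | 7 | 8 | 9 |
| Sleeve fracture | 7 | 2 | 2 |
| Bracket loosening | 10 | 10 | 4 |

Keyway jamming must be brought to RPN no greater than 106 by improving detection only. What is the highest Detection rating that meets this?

1

Keyway jamming: S=8, O=7, D=9 → current RPN = 504.
Fixed product = 56. Need 56 × D ≤ 106, so D ≤ 106/56 = 1.89.
Maximum integer Detection rating = 1 (gives RPN 56; D=2 would give 112 > 106).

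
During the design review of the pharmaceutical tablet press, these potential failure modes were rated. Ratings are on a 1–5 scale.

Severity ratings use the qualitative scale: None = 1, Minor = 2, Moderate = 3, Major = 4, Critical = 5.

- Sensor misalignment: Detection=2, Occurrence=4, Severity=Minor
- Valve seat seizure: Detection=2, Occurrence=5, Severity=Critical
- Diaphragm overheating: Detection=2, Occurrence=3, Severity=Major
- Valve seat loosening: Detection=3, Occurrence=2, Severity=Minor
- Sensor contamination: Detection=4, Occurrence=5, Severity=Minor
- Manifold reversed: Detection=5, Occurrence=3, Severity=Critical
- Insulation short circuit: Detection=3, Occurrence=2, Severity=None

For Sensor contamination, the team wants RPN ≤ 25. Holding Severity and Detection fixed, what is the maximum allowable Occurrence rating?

3

Sensor contamination: S=2, O=5, D=4 → current RPN = 40.
Fixed product = 8. Need 8 × O ≤ 25, so O ≤ 25/8 = 3.12.
Maximum integer Occurrence rating = 3 (gives RPN 24; O=4 would give 32 > 25).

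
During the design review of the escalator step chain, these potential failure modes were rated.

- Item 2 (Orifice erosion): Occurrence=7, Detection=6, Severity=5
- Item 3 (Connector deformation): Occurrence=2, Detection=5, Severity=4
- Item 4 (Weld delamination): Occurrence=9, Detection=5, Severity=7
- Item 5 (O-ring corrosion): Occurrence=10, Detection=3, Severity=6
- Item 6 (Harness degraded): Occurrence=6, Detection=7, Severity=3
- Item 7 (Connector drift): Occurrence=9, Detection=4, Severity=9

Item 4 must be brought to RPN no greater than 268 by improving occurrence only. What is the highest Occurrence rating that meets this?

Item 4: S=7, O=9, D=5 → current RPN = 315.
Fixed product = 35. Need 35 × O ≤ 268, so O ≤ 268/35 = 7.66.
Maximum integer Occurrence rating = 7 (gives RPN 245; O=8 would give 280 > 268).

7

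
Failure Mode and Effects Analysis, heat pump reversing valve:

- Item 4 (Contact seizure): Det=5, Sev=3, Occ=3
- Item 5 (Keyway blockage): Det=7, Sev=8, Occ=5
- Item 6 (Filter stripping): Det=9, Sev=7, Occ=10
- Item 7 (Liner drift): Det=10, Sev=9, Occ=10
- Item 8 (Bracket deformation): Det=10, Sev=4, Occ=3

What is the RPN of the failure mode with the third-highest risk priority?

280

RPN = Severity × Occurrence × Detection:
  Item 4: 3 × 3 × 5 = 45
  Item 5: 8 × 5 × 7 = 280
  Item 6: 7 × 10 × 9 = 630
  Item 7: 9 × 10 × 10 = 900
  Item 8: 4 × 3 × 10 = 120
Sorted descending: 900, 630, 280, 120, 45.
The third-highest RPN is 280 (Item 5).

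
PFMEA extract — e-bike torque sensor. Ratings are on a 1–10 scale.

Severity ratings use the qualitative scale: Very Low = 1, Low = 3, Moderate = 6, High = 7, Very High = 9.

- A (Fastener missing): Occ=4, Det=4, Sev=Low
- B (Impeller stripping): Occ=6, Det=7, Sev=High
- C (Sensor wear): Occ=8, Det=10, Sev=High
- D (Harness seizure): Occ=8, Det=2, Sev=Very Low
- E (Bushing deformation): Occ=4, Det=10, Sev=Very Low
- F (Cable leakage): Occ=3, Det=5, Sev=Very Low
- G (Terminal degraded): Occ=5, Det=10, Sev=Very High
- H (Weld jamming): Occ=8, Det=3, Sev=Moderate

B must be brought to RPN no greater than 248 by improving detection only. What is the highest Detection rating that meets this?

5

B: S=7, O=6, D=7 → current RPN = 294.
Fixed product = 42. Need 42 × D ≤ 248, so D ≤ 248/42 = 5.90.
Maximum integer Detection rating = 5 (gives RPN 210; D=6 would give 252 > 248).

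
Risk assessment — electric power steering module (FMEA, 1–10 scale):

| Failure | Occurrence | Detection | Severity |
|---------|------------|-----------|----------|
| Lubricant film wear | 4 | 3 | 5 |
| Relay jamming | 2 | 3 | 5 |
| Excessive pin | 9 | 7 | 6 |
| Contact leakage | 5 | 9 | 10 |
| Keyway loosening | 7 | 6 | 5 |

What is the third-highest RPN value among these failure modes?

210

RPN = Severity × Occurrence × Detection:
  Lubricant film wear: 5 × 4 × 3 = 60
  Relay jamming: 5 × 2 × 3 = 30
  Excessive pin: 6 × 9 × 7 = 378
  Contact leakage: 10 × 5 × 9 = 450
  Keyway loosening: 5 × 7 × 6 = 210
Sorted descending: 450, 378, 210, 60, 30.
The third-highest RPN is 210 (Keyway loosening).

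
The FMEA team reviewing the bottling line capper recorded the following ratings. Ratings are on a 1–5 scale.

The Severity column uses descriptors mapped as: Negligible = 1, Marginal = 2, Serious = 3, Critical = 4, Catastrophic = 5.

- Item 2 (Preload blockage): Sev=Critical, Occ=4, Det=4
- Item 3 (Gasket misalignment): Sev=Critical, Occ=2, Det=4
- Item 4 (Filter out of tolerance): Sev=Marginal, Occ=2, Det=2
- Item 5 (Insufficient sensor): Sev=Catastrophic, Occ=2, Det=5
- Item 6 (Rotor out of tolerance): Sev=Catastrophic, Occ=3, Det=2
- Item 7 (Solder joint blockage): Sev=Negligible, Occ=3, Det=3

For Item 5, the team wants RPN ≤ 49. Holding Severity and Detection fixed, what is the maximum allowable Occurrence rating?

1

Item 5: S=5, O=2, D=5 → current RPN = 50.
Fixed product = 25. Need 25 × O ≤ 49, so O ≤ 49/25 = 1.96.
Maximum integer Occurrence rating = 1 (gives RPN 25; O=2 would give 50 > 49).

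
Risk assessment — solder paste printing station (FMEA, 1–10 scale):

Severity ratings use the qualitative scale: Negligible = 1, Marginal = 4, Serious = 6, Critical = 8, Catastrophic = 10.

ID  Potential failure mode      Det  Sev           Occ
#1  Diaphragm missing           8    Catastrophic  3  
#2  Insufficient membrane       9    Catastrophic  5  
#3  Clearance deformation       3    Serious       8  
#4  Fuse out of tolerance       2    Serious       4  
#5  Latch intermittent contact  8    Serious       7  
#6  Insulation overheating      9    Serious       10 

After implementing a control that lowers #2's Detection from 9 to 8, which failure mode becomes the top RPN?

#6

RPN = Severity × Occurrence × Detection:
  #1: 10 × 3 × 8 = 240
  #2: 10 × 5 × 9 = 450
  #3: 6 × 8 × 3 = 144
  #4: 6 × 4 × 2 = 48
  #5: 6 × 7 × 8 = 336
  #6: 6 × 10 × 9 = 540
After action: #2 → 10 × 5 × 8 = 400.
Revised RPNs: #6=540, #2=400, #5=336, #1=240, #3=144, #4=48.
Highest is now #6 (540).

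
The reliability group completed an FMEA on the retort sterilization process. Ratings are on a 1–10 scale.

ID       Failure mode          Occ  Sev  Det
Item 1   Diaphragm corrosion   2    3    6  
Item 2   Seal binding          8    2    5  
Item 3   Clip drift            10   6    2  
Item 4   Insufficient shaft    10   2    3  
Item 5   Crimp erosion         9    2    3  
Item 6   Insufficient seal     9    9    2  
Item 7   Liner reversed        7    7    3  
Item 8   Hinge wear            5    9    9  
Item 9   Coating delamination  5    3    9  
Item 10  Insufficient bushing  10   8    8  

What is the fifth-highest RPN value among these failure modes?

RPN = Severity × Occurrence × Detection:
  Item 1: 3 × 2 × 6 = 36
  Item 2: 2 × 8 × 5 = 80
  Item 3: 6 × 10 × 2 = 120
  Item 4: 2 × 10 × 3 = 60
  Item 5: 2 × 9 × 3 = 54
  Item 6: 9 × 9 × 2 = 162
  Item 7: 7 × 7 × 3 = 147
  Item 8: 9 × 5 × 9 = 405
  Item 9: 3 × 5 × 9 = 135
  Item 10: 8 × 10 × 8 = 640
Sorted descending: 640, 405, 162, 147, 135, 120, 80, 60, 54, 36.
The fifth-highest RPN is 135 (Item 9).

135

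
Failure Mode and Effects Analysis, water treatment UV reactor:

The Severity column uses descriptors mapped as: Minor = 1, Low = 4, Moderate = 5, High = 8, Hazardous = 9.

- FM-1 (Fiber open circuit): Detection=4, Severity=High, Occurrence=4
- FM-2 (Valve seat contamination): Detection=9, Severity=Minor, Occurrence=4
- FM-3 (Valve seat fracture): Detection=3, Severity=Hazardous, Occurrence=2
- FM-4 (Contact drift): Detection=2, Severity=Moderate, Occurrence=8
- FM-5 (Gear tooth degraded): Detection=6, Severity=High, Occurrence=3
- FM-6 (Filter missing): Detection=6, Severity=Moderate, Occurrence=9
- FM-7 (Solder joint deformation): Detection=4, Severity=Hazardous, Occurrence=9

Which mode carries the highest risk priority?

FM-7

RPN = Severity × Occurrence × Detection:
  FM-1: 8 × 4 × 4 = 128
  FM-2: 1 × 4 × 9 = 36
  FM-3: 9 × 2 × 3 = 54
  FM-4: 5 × 8 × 2 = 80
  FM-5: 8 × 3 × 6 = 144
  FM-6: 5 × 9 × 6 = 270
  FM-7: 9 × 9 × 4 = 324
Highest RPN is 324 → FM-7.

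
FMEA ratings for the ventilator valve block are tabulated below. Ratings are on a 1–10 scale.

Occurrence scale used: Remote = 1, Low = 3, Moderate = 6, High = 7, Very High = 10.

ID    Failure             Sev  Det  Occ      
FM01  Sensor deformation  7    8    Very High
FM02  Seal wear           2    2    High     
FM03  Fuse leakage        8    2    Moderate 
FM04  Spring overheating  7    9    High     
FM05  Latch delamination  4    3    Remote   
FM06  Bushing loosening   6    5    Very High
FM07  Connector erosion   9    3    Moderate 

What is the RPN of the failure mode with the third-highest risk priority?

300

RPN = Severity × Occurrence × Detection:
  FM01: 7 × 10 × 8 = 560
  FM02: 2 × 7 × 2 = 28
  FM03: 8 × 6 × 2 = 96
  FM04: 7 × 7 × 9 = 441
  FM05: 4 × 1 × 3 = 12
  FM06: 6 × 10 × 5 = 300
  FM07: 9 × 6 × 3 = 162
Sorted descending: 560, 441, 300, 162, 96, 28, 12.
The third-highest RPN is 300 (FM06).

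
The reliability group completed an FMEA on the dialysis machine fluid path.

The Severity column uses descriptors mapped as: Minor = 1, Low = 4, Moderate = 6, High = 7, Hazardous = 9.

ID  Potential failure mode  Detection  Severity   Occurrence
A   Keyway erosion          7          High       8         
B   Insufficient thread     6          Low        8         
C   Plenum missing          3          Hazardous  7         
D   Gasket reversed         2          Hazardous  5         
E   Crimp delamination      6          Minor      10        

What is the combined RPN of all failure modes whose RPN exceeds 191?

RPN = Severity × Occurrence × Detection:
  A: 7 × 8 × 7 = 392
  B: 4 × 8 × 6 = 192
  C: 9 × 7 × 3 = 189
  D: 9 × 5 × 2 = 90
  E: 1 × 10 × 6 = 60
RPN > 191: A (392), B (192).
Sum: 392 + 192 = 584.

584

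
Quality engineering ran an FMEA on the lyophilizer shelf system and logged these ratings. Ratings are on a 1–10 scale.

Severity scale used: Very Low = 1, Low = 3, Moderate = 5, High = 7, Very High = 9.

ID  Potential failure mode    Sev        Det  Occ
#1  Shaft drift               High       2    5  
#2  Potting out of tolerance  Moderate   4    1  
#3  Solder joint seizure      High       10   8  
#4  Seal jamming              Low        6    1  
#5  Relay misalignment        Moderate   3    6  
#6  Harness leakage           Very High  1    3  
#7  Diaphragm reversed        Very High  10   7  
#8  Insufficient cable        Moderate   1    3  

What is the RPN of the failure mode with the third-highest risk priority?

RPN = Severity × Occurrence × Detection:
  #1: 7 × 5 × 2 = 70
  #2: 5 × 1 × 4 = 20
  #3: 7 × 8 × 10 = 560
  #4: 3 × 1 × 6 = 18
  #5: 5 × 6 × 3 = 90
  #6: 9 × 3 × 1 = 27
  #7: 9 × 7 × 10 = 630
  #8: 5 × 3 × 1 = 15
Sorted descending: 630, 560, 90, 70, 27, 20, 18, 15.
The third-highest RPN is 90 (#5).

90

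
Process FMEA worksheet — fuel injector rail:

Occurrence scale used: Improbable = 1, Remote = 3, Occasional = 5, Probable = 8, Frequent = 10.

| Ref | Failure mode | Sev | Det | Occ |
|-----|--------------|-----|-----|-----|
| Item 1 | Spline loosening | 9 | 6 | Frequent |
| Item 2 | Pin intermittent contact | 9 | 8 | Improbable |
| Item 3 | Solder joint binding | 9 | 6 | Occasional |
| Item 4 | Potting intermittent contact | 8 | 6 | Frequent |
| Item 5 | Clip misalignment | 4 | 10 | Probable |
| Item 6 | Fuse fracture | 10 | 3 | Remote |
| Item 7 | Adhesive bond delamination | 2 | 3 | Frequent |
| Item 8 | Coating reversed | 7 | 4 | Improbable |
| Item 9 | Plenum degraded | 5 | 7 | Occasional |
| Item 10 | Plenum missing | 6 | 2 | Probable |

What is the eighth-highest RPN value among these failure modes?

RPN = Severity × Occurrence × Detection:
  Item 1: 9 × 10 × 6 = 540
  Item 2: 9 × 1 × 8 = 72
  Item 3: 9 × 5 × 6 = 270
  Item 4: 8 × 10 × 6 = 480
  Item 5: 4 × 8 × 10 = 320
  Item 6: 10 × 3 × 3 = 90
  Item 7: 2 × 10 × 3 = 60
  Item 8: 7 × 1 × 4 = 28
  Item 9: 5 × 5 × 7 = 175
  Item 10: 6 × 8 × 2 = 96
Sorted descending: 540, 480, 320, 270, 175, 96, 90, 72, 60, 28.
The eighth-highest RPN is 72 (Item 2).

72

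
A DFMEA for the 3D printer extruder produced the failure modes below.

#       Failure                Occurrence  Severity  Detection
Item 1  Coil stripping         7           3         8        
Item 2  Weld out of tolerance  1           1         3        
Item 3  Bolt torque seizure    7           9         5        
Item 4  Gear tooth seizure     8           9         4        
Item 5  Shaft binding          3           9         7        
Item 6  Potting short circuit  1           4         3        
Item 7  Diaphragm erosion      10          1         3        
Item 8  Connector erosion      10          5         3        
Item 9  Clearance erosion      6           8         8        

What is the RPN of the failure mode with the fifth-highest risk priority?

168

RPN = Severity × Occurrence × Detection:
  Item 1: 3 × 7 × 8 = 168
  Item 2: 1 × 1 × 3 = 3
  Item 3: 9 × 7 × 5 = 315
  Item 4: 9 × 8 × 4 = 288
  Item 5: 9 × 3 × 7 = 189
  Item 6: 4 × 1 × 3 = 12
  Item 7: 1 × 10 × 3 = 30
  Item 8: 5 × 10 × 3 = 150
  Item 9: 8 × 6 × 8 = 384
Sorted descending: 384, 315, 288, 189, 168, 150, 30, 12, 3.
The fifth-highest RPN is 168 (Item 1).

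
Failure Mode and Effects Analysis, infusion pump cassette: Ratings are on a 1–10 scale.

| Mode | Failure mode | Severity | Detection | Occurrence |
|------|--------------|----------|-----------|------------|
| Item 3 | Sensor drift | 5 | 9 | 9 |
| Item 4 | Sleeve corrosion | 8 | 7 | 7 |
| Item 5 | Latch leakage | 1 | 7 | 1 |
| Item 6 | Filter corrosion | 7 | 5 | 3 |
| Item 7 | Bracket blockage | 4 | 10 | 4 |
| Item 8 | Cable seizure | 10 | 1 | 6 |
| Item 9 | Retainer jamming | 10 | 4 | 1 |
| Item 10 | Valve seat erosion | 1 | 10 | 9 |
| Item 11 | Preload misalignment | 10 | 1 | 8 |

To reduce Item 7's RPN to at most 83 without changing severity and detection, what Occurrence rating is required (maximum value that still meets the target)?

Item 7: S=4, O=4, D=10 → current RPN = 160.
Fixed product = 40. Need 40 × O ≤ 83, so O ≤ 83/40 = 2.08.
Maximum integer Occurrence rating = 2 (gives RPN 80; O=3 would give 120 > 83).

2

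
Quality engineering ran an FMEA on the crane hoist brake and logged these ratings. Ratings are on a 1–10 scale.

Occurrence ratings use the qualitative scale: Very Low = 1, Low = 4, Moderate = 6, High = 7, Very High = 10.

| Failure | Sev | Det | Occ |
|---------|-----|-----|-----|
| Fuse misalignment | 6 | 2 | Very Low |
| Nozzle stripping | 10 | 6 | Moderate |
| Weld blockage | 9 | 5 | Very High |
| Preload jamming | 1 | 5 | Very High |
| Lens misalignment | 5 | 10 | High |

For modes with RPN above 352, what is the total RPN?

RPN = Severity × Occurrence × Detection:
  Fuse misalignment: 6 × 1 × 2 = 12
  Nozzle stripping: 10 × 6 × 6 = 360
  Weld blockage: 9 × 10 × 5 = 450
  Preload jamming: 1 × 10 × 5 = 50
  Lens misalignment: 5 × 7 × 10 = 350
RPN > 352: Nozzle stripping (360), Weld blockage (450).
Sum: 360 + 450 = 810.

810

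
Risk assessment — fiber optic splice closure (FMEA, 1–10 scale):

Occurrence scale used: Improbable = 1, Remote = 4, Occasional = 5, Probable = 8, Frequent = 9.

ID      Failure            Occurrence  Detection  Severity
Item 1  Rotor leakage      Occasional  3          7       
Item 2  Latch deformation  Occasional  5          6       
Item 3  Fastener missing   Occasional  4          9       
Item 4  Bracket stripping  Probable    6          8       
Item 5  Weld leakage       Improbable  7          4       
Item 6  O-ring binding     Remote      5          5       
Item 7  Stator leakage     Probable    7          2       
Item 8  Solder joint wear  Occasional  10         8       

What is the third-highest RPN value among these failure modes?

RPN = Severity × Occurrence × Detection:
  Item 1: 7 × 5 × 3 = 105
  Item 2: 6 × 5 × 5 = 150
  Item 3: 9 × 5 × 4 = 180
  Item 4: 8 × 8 × 6 = 384
  Item 5: 4 × 1 × 7 = 28
  Item 6: 5 × 4 × 5 = 100
  Item 7: 2 × 8 × 7 = 112
  Item 8: 8 × 5 × 10 = 400
Sorted descending: 400, 384, 180, 150, 112, 105, 100, 28.
The third-highest RPN is 180 (Item 3).

180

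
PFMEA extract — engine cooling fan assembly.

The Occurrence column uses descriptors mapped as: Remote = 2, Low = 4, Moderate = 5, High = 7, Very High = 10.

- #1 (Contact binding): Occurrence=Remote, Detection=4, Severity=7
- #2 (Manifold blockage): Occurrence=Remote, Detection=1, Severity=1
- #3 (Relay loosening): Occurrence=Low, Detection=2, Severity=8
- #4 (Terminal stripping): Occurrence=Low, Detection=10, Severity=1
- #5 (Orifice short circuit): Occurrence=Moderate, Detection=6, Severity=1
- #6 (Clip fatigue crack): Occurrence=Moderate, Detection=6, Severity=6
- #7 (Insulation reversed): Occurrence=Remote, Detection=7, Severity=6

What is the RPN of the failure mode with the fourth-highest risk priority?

RPN = Severity × Occurrence × Detection:
  #1: 7 × 2 × 4 = 56
  #2: 1 × 2 × 1 = 2
  #3: 8 × 4 × 2 = 64
  #4: 1 × 4 × 10 = 40
  #5: 1 × 5 × 6 = 30
  #6: 6 × 5 × 6 = 180
  #7: 6 × 2 × 7 = 84
Sorted descending: 180, 84, 64, 56, 40, 30, 2.
The fourth-highest RPN is 56 (#1).

56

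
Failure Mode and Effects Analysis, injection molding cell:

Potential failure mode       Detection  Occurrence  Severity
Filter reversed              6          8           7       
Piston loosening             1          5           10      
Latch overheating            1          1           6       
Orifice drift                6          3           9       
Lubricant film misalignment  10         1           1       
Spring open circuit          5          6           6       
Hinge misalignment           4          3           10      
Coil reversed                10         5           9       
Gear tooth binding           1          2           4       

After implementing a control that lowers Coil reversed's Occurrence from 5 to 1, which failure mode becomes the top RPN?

Filter reversed

RPN = Severity × Occurrence × Detection:
  Filter reversed: 7 × 8 × 6 = 336
  Piston loosening: 10 × 5 × 1 = 50
  Latch overheating: 6 × 1 × 1 = 6
  Orifice drift: 9 × 3 × 6 = 162
  Lubricant film misalignment: 1 × 1 × 10 = 10
  Spring open circuit: 6 × 6 × 5 = 180
  Hinge misalignment: 10 × 3 × 4 = 120
  Coil reversed: 9 × 5 × 10 = 450
  Gear tooth binding: 4 × 2 × 1 = 8
After action: Coil reversed → 9 × 1 × 10 = 90.
Revised RPNs: Filter reversed=336, Spring open circuit=180, Orifice drift=162, Hinge misalignment=120, Coil reversed=90, Piston loosening=50, Lubricant film misalignment=10, Gear tooth binding=8, Latch overheating=6.
Highest is now Filter reversed (336).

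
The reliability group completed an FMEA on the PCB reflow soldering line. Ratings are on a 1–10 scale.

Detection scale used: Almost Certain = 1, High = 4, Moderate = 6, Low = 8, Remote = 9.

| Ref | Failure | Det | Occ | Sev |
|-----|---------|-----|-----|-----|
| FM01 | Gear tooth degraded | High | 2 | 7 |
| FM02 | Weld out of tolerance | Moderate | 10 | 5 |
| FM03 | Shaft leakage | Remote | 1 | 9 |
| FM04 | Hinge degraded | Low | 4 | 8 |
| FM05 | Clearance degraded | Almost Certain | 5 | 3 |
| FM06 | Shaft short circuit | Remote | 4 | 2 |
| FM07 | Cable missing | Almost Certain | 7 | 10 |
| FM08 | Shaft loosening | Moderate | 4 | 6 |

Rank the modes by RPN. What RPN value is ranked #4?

RPN = Severity × Occurrence × Detection:
  FM01: 7 × 2 × 4 = 56
  FM02: 5 × 10 × 6 = 300
  FM03: 9 × 1 × 9 = 81
  FM04: 8 × 4 × 8 = 256
  FM05: 3 × 5 × 1 = 15
  FM06: 2 × 4 × 9 = 72
  FM07: 10 × 7 × 1 = 70
  FM08: 6 × 4 × 6 = 144
Sorted descending: 300, 256, 144, 81, 72, 70, 56, 15.
The fourth-highest RPN is 81 (FM03).

81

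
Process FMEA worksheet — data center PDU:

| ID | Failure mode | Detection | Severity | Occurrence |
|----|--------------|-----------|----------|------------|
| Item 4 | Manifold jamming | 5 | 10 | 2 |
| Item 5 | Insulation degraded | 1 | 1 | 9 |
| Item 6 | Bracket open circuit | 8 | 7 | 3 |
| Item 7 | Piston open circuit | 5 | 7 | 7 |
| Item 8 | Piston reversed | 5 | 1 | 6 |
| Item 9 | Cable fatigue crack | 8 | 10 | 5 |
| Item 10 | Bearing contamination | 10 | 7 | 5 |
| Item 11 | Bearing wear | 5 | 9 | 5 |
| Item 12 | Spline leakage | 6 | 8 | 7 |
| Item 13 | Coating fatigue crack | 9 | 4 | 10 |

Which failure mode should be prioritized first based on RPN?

Item 9

RPN = Severity × Occurrence × Detection:
  Item 4: 10 × 2 × 5 = 100
  Item 5: 1 × 9 × 1 = 9
  Item 6: 7 × 3 × 8 = 168
  Item 7: 7 × 7 × 5 = 245
  Item 8: 1 × 6 × 5 = 30
  Item 9: 10 × 5 × 8 = 400
  Item 10: 7 × 5 × 10 = 350
  Item 11: 9 × 5 × 5 = 225
  Item 12: 8 × 7 × 6 = 336
  Item 13: 4 × 10 × 9 = 360
Highest RPN is 400 → Item 9.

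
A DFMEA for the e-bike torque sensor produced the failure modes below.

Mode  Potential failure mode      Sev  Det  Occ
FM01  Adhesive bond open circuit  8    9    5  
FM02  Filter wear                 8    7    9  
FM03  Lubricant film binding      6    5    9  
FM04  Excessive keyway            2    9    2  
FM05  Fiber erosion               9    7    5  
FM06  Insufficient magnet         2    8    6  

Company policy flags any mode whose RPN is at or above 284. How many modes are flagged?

3

RPN = Severity × Occurrence × Detection:
  FM01: 8 × 5 × 9 = 360
  FM02: 8 × 9 × 7 = 504
  FM03: 6 × 9 × 5 = 270
  FM04: 2 × 2 × 9 = 36
  FM05: 9 × 5 × 7 = 315
  FM06: 2 × 6 × 8 = 96
Modes with RPN ≥ 284: FM01 (360), FM02 (504), FM05 (315) → 3.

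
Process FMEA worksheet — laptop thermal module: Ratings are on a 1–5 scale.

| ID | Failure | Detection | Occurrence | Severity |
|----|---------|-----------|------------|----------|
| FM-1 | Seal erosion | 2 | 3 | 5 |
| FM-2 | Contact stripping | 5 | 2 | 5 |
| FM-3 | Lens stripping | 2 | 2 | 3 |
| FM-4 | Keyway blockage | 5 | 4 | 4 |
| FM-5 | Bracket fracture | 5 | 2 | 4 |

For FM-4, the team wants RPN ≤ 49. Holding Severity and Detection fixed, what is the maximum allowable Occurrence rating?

FM-4: S=4, O=4, D=5 → current RPN = 80.
Fixed product = 20. Need 20 × O ≤ 49, so O ≤ 49/20 = 2.45.
Maximum integer Occurrence rating = 2 (gives RPN 40; O=3 would give 60 > 49).

2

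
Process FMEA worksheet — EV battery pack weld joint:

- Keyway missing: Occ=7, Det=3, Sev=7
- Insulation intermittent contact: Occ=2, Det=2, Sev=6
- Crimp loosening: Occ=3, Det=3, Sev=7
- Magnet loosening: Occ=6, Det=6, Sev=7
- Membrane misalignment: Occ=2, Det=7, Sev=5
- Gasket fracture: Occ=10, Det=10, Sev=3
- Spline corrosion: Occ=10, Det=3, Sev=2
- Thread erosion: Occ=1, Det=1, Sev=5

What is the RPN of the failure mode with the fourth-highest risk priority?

70

RPN = Severity × Occurrence × Detection:
  Keyway missing: 7 × 7 × 3 = 147
  Insulation intermittent contact: 6 × 2 × 2 = 24
  Crimp loosening: 7 × 3 × 3 = 63
  Magnet loosening: 7 × 6 × 6 = 252
  Membrane misalignment: 5 × 2 × 7 = 70
  Gasket fracture: 3 × 10 × 10 = 300
  Spline corrosion: 2 × 10 × 3 = 60
  Thread erosion: 5 × 1 × 1 = 5
Sorted descending: 300, 252, 147, 70, 63, 60, 24, 5.
The fourth-highest RPN is 70 (Membrane misalignment).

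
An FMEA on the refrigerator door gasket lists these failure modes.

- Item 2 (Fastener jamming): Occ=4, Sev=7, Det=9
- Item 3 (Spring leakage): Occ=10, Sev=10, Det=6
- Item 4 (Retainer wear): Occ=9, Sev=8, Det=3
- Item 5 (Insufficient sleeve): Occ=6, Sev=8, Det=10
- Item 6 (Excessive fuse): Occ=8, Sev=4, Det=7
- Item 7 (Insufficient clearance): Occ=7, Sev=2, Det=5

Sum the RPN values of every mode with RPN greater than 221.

RPN = Severity × Occurrence × Detection:
  Item 2: 7 × 4 × 9 = 252
  Item 3: 10 × 10 × 6 = 600
  Item 4: 8 × 9 × 3 = 216
  Item 5: 8 × 6 × 10 = 480
  Item 6: 4 × 8 × 7 = 224
  Item 7: 2 × 7 × 5 = 70
RPN > 221: Item 2 (252), Item 3 (600), Item 5 (480), Item 6 (224).
Sum: 252 + 600 + 480 + 224 = 1556.

1556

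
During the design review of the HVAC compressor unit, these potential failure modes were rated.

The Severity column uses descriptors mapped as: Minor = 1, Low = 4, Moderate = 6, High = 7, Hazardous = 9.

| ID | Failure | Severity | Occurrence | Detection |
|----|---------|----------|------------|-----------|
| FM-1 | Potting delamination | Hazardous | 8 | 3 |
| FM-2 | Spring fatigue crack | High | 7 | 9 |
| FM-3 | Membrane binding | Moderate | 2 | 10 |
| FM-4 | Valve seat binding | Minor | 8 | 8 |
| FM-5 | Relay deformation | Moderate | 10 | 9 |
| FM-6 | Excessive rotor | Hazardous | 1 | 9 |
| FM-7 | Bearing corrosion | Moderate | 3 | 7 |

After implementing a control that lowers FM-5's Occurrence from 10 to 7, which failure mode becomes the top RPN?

RPN = Severity × Occurrence × Detection:
  FM-1: 9 × 8 × 3 = 216
  FM-2: 7 × 7 × 9 = 441
  FM-3: 6 × 2 × 10 = 120
  FM-4: 1 × 8 × 8 = 64
  FM-5: 6 × 10 × 9 = 540
  FM-6: 9 × 1 × 9 = 81
  FM-7: 6 × 3 × 7 = 126
After action: FM-5 → 6 × 7 × 9 = 378.
Revised RPNs: FM-2=441, FM-5=378, FM-1=216, FM-7=126, FM-3=120, FM-6=81, FM-4=64.
Highest is now FM-2 (441).

FM-2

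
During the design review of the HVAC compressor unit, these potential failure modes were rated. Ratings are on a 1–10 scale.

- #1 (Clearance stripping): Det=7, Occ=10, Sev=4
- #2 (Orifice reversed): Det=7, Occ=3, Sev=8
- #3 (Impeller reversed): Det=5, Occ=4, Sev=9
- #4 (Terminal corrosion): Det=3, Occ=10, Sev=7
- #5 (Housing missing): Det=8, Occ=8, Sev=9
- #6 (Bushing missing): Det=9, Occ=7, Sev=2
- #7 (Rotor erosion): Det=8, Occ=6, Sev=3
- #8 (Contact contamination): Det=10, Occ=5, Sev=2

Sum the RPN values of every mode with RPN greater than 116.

RPN = Severity × Occurrence × Detection:
  #1: 4 × 10 × 7 = 280
  #2: 8 × 3 × 7 = 168
  #3: 9 × 4 × 5 = 180
  #4: 7 × 10 × 3 = 210
  #5: 9 × 8 × 8 = 576
  #6: 2 × 7 × 9 = 126
  #7: 3 × 6 × 8 = 144
  #8: 2 × 5 × 10 = 100
RPN > 116: #1 (280), #2 (168), #3 (180), #4 (210), #5 (576), #6 (126), #7 (144).
Sum: 280 + 168 + 180 + 210 + 576 + 126 + 144 = 1684.

1684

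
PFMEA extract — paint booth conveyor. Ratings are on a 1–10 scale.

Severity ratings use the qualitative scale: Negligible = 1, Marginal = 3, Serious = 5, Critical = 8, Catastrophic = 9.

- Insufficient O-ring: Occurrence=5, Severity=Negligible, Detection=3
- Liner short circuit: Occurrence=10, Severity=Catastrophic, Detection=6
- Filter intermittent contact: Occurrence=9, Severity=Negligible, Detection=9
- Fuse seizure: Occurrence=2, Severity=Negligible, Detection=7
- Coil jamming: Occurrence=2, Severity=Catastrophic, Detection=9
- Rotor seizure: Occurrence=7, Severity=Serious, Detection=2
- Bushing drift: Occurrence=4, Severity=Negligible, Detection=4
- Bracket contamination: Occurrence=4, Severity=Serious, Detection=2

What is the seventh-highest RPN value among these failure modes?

15

RPN = Severity × Occurrence × Detection:
  Insufficient O-ring: 1 × 5 × 3 = 15
  Liner short circuit: 9 × 10 × 6 = 540
  Filter intermittent contact: 1 × 9 × 9 = 81
  Fuse seizure: 1 × 2 × 7 = 14
  Coil jamming: 9 × 2 × 9 = 162
  Rotor seizure: 5 × 7 × 2 = 70
  Bushing drift: 1 × 4 × 4 = 16
  Bracket contamination: 5 × 4 × 2 = 40
Sorted descending: 540, 162, 81, 70, 40, 16, 15, 14.
The seventh-highest RPN is 15 (Insufficient O-ring).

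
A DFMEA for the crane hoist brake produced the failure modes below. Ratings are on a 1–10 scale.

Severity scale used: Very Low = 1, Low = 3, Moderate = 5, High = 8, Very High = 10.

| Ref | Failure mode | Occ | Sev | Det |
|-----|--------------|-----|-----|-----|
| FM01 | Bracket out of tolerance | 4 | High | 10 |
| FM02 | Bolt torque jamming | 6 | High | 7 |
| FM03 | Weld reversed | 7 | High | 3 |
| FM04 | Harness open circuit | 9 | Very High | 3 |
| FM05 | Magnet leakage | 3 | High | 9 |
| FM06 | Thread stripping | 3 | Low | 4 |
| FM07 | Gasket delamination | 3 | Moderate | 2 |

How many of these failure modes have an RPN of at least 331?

1

RPN = Severity × Occurrence × Detection:
  FM01: 8 × 4 × 10 = 320
  FM02: 8 × 6 × 7 = 336
  FM03: 8 × 7 × 3 = 168
  FM04: 10 × 9 × 3 = 270
  FM05: 8 × 3 × 9 = 216
  FM06: 3 × 3 × 4 = 36
  FM07: 5 × 3 × 2 = 30
Modes with RPN ≥ 331: FM02 (336) → 1.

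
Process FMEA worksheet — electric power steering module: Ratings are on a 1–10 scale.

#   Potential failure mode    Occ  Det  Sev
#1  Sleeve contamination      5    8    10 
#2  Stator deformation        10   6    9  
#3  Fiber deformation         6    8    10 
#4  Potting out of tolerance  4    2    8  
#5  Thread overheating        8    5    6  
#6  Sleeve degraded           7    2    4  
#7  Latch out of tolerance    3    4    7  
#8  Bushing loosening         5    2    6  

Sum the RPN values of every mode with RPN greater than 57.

RPN = Severity × Occurrence × Detection:
  #1: 10 × 5 × 8 = 400
  #2: 9 × 10 × 6 = 540
  #3: 10 × 6 × 8 = 480
  #4: 8 × 4 × 2 = 64
  #5: 6 × 8 × 5 = 240
  #6: 4 × 7 × 2 = 56
  #7: 7 × 3 × 4 = 84
  #8: 6 × 5 × 2 = 60
RPN > 57: #1 (400), #2 (540), #3 (480), #4 (64), #5 (240), #7 (84), #8 (60).
Sum: 400 + 540 + 480 + 64 + 240 + 84 + 60 = 1868.

1868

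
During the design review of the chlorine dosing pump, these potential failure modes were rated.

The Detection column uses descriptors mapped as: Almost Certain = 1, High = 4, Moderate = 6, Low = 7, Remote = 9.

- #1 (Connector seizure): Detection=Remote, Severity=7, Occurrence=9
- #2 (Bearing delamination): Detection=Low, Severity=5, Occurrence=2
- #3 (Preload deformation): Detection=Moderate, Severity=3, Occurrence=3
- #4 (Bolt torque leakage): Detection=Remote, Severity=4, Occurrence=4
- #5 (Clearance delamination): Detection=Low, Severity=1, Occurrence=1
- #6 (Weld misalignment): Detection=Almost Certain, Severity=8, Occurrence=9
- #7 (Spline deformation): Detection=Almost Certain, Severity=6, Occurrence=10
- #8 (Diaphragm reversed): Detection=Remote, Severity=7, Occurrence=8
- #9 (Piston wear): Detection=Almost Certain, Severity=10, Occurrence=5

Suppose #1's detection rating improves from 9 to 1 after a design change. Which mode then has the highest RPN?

#8

RPN = Severity × Occurrence × Detection:
  #1: 7 × 9 × 9 = 567
  #2: 5 × 2 × 7 = 70
  #3: 3 × 3 × 6 = 54
  #4: 4 × 4 × 9 = 144
  #5: 1 × 1 × 7 = 7
  #6: 8 × 9 × 1 = 72
  #7: 6 × 10 × 1 = 60
  #8: 7 × 8 × 9 = 504
  #9: 10 × 5 × 1 = 50
After action: #1 → 7 × 9 × 1 = 63.
Revised RPNs: #8=504, #4=144, #6=72, #2=70, #1=63, #7=60, #3=54, #9=50, #5=7.
Highest is now #8 (504).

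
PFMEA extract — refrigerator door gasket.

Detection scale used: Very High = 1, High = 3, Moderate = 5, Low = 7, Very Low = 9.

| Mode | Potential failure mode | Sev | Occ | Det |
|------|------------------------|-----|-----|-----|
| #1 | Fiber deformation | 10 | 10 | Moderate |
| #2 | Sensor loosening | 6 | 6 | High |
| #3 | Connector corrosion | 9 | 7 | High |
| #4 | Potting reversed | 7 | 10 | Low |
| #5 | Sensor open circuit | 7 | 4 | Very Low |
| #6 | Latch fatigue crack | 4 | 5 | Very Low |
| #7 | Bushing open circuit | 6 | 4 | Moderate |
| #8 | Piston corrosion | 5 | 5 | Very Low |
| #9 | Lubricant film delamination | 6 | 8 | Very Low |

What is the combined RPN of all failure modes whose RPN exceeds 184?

2088

RPN = Severity × Occurrence × Detection:
  #1: 10 × 10 × 5 = 500
  #2: 6 × 6 × 3 = 108
  #3: 9 × 7 × 3 = 189
  #4: 7 × 10 × 7 = 490
  #5: 7 × 4 × 9 = 252
  #6: 4 × 5 × 9 = 180
  #7: 6 × 4 × 5 = 120
  #8: 5 × 5 × 9 = 225
  #9: 6 × 8 × 9 = 432
RPN > 184: #1 (500), #3 (189), #4 (490), #5 (252), #8 (225), #9 (432).
Sum: 500 + 189 + 490 + 252 + 225 + 432 = 2088.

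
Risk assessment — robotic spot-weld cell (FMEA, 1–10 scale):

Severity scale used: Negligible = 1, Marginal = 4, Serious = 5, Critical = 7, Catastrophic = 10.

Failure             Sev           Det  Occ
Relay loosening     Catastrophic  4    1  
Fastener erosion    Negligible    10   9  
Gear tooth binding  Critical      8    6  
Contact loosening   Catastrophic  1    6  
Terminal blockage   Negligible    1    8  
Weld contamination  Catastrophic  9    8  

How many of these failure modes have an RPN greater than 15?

RPN = Severity × Occurrence × Detection:
  Relay loosening: 10 × 1 × 4 = 40
  Fastener erosion: 1 × 9 × 10 = 90
  Gear tooth binding: 7 × 6 × 8 = 336
  Contact loosening: 10 × 6 × 1 = 60
  Terminal blockage: 1 × 8 × 1 = 8
  Weld contamination: 10 × 8 × 9 = 720
Modes with RPN > 15: Relay loosening (40), Fastener erosion (90), Gear tooth binding (336), Contact loosening (60), Weld contamination (720) → 5.

5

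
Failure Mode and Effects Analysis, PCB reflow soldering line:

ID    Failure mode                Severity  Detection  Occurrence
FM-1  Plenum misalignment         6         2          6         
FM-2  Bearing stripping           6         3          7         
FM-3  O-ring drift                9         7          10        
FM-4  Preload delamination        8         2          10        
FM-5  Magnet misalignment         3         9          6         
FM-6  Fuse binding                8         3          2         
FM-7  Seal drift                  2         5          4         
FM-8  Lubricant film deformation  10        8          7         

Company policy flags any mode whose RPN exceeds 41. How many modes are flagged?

RPN = Severity × Occurrence × Detection:
  FM-1: 6 × 6 × 2 = 72
  FM-2: 6 × 7 × 3 = 126
  FM-3: 9 × 10 × 7 = 630
  FM-4: 8 × 10 × 2 = 160
  FM-5: 3 × 6 × 9 = 162
  FM-6: 8 × 2 × 3 = 48
  FM-7: 2 × 4 × 5 = 40
  FM-8: 10 × 7 × 8 = 560
Modes with RPN > 41: FM-1 (72), FM-2 (126), FM-3 (630), FM-4 (160), FM-5 (162), FM-6 (48), FM-8 (560) → 7.

7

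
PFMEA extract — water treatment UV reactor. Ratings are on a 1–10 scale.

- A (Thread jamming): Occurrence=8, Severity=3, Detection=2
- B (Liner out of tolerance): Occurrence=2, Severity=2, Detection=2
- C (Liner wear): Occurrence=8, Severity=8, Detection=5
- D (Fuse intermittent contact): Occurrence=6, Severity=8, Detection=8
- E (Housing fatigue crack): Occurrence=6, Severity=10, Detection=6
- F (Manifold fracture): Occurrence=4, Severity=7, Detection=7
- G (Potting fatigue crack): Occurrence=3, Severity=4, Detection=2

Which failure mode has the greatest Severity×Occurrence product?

Criticality = Severity × Occurrence:
  A: 3 × 8 = 24
  B: 2 × 2 = 4
  C: 8 × 8 = 64
  D: 8 × 6 = 48
  E: 10 × 6 = 60
  F: 7 × 4 = 28
  G: 4 × 3 = 12
Highest criticality is 64 → C.

C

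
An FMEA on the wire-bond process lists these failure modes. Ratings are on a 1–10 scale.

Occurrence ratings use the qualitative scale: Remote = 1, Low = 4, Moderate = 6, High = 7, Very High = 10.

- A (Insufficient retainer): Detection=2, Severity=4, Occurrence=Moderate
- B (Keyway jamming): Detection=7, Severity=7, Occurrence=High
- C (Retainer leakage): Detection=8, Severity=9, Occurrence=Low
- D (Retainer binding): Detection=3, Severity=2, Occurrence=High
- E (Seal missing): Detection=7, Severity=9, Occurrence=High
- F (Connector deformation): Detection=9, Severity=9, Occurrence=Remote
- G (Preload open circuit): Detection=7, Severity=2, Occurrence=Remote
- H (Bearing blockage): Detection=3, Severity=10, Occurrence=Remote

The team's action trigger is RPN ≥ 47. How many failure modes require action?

RPN = Severity × Occurrence × Detection:
  A: 4 × 6 × 2 = 48
  B: 7 × 7 × 7 = 343
  C: 9 × 4 × 8 = 288
  D: 2 × 7 × 3 = 42
  E: 9 × 7 × 7 = 441
  F: 9 × 1 × 9 = 81
  G: 2 × 1 × 7 = 14
  H: 10 × 1 × 3 = 30
Modes with RPN ≥ 47: A (48), B (343), C (288), E (441), F (81) → 5.

5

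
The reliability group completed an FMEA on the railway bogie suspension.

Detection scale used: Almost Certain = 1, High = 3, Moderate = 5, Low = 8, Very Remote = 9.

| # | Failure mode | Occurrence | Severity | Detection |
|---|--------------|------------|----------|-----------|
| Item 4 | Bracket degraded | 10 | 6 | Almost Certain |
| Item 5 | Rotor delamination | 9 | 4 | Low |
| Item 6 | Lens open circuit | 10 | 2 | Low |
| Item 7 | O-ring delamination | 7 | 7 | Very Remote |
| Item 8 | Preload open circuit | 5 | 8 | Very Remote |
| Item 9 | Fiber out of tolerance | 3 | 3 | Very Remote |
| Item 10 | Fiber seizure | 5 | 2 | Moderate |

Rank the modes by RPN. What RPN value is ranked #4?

160

RPN = Severity × Occurrence × Detection:
  Item 4: 6 × 10 × 1 = 60
  Item 5: 4 × 9 × 8 = 288
  Item 6: 2 × 10 × 8 = 160
  Item 7: 7 × 7 × 9 = 441
  Item 8: 8 × 5 × 9 = 360
  Item 9: 3 × 3 × 9 = 81
  Item 10: 2 × 5 × 5 = 50
Sorted descending: 441, 360, 288, 160, 81, 60, 50.
The fourth-highest RPN is 160 (Item 6).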